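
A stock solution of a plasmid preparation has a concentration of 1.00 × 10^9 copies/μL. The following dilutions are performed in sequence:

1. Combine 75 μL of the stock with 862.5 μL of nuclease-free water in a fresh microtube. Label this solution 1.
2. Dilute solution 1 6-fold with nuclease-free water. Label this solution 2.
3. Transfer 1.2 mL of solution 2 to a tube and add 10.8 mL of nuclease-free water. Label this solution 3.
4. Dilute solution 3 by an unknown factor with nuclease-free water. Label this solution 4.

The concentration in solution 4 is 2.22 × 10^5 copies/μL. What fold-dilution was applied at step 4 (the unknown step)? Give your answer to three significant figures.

Step 1: 75 μL + 862.5 μL = 937.5 μL total → factor 937.5/75 = 12.5
Step 2: 6-fold → factor 6
Step 3: 1.2 mL + 10.8 mL = 12 mL total → factor 12/1.2 = 10
Step 4: unknown factor x
Product of known-step factors = 750
Overall factor = 1.00 × 10^9 copies/μL / (2.22 × 10^5 copies/μL) = 4504.5
x = 4504.5 / 750 = 6.01

6.01-fold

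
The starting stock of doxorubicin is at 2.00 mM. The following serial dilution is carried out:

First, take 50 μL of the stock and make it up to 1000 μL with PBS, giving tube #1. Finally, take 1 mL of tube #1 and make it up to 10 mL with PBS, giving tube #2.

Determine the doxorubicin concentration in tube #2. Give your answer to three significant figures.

Step 1: 50 μL brought to 1000 μL → factor 1000/50 = 20
Step 2: 1 mL brought to 10 mL → factor 10/1 = 10
Overall dilution factor = 20 × 10 = 200
Final = 2.00 mM / 200 = 0.0100 mM

0.0100 mM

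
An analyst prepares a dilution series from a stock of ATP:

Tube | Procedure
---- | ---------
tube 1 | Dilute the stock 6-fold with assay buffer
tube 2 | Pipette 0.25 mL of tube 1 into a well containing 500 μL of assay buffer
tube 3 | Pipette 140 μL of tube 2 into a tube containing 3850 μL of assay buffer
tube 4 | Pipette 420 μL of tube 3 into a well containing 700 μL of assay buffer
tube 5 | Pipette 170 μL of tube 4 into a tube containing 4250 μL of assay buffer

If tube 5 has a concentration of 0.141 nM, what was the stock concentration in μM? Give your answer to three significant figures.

5.02 μM

Step 1: 6-fold → factor 6
Step 2: 0.25 mL + 500 μL = 0.75 mL total → factor 0.75/0.25 = 3
Step 3: 140 μL + 3850 μL = 3990 μL total → factor 3990/140 = 28.5
Step 4: 420 μL + 700 μL = 1120 μL total → factor 1120/420 = 2.6667
Step 5: 170 μL + 4250 μL = 4420 μL total → factor 4420/170 = 26
Overall dilution factor = 6 × 3 × 28.5 × 2.6667 × 26 = 35568
Stock = 0.141 nM × 35568 = 5015 nM = 5.02 μM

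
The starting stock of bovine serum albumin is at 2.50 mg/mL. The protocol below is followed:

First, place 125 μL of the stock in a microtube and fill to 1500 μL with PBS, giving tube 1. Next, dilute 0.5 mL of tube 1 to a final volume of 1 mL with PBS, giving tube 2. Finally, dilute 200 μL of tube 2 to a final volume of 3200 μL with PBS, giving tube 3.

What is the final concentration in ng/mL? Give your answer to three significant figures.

6.51 × 10^3 ng/mL

Step 1: 125 μL brought to 1500 μL → factor 1500/125 = 12
Step 2: 0.5 mL brought to 1 mL → factor 1/0.5 = 2
Step 3: 200 μL brought to 3200 μL → factor 3200/200 = 16
Overall dilution factor = 12 × 2 × 16 = 384
Final = 2.50 mg/mL / 384 = 0.006510 mg/mL = 6.51 × 10^3 ng/mL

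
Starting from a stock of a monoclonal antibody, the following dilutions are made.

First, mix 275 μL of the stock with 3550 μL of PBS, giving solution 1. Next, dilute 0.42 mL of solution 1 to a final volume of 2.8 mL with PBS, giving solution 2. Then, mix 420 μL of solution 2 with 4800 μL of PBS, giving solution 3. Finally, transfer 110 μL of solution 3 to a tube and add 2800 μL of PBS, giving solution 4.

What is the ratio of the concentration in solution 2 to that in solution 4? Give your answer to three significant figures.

Step 1: 275 μL + 3550 μL = 3825 μL total → factor 3825/275 = 13.909
Step 2: 0.42 mL brought to 2.8 mL → factor 2.8/0.42 = 6.6667
Step 3: 420 μL + 4800 μL = 5220 μL total → factor 5220/420 = 12.429
Step 4: 110 μL + 2800 μL = 2910 μL total → factor 2910/110 = 26.455
Dilution factor to solution 2 = 92.727; to solution 4 = 30488
[solution 2]/[solution 4] = (factor to solution 4)/(factor to solution 2) = 30488/92.727 = 329

329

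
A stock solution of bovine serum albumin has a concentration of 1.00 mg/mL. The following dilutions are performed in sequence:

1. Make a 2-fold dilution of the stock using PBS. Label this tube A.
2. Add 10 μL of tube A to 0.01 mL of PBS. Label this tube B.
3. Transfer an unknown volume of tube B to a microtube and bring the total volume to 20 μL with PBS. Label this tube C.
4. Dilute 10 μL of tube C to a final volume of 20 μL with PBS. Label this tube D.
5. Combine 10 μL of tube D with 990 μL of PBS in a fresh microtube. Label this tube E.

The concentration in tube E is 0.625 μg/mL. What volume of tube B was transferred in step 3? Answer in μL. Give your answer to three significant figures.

10.0 μL

Step 1: 2-fold → factor 2
Step 2: 10 μL + 0.01 mL = 20 μL total → factor 20/10 = 2
Step 3: v brought to 20 μL → factor = 20 μL/v
Step 4: 10 μL brought to 20 μL → factor 20/10 = 2
Step 5: 10 μL + 990 μL = 1000 μL total → factor 1000/10 = 100
Product of known-step factors = 800
Overall factor = 1.00 mg/mL / (0.625 μg/mL) = 1600
Step-3 factor = 1600 / 800 = 2
v = 20 μL / 2 = 10.0 μL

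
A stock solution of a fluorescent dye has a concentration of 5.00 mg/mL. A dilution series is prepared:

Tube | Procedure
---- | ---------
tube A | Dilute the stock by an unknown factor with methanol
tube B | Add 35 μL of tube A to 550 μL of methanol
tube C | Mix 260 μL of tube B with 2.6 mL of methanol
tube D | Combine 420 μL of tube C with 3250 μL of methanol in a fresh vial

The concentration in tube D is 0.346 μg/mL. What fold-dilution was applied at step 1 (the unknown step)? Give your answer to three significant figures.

Step 1: unknown factor x
Step 2: 35 μL + 550 μL = 585 μL total → factor 585/35 = 16.714
Step 3: 260 μL + 2.6 mL = 2860 μL total → factor 2860/260 = 11
Step 4: 420 μL + 3250 μL = 3670 μL total → factor 3670/420 = 8.7381
Product of known-step factors = 1606.6
Overall factor = 5.00 mg/mL / (0.346 μg/mL) = 14451
x = 14451 / 1606.6 = 8.99

8.99-fold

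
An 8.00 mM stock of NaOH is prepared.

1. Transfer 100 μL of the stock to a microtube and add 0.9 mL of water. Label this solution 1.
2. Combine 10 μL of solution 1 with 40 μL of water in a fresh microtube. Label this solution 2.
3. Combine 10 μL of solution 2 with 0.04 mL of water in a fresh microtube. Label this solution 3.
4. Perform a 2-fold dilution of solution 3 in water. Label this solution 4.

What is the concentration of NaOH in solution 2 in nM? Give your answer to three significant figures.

Step 1: 100 μL + 0.9 mL = 1000 μL total → factor 1000/100 = 10
Step 2: 10 μL + 40 μL = 50 μL total → factor 50/10 = 5
Dilution factor through solution 2 = 10 × 5 = 50
[solution 2] = 8.00 mM / 50 = 0.1600 mM = 1.60 × 10^5 nM

1.60 × 10^5 nM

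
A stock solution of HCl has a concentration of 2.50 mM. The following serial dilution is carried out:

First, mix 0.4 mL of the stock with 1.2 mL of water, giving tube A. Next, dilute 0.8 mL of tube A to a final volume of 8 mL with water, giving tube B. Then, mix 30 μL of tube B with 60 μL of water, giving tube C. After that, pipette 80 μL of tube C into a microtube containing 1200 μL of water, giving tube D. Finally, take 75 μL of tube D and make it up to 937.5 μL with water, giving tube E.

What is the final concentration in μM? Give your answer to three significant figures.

0.104 μM

Step 1: 0.4 mL + 1.2 mL = 1.6 mL total → factor 1.6/0.4 = 4
Step 2: 0.8 mL brought to 8 mL → factor 8/0.8 = 10
Step 3: 30 μL + 60 μL = 90 μL total → factor 90/30 = 3
Step 4: 80 μL + 1200 μL = 1280 μL total → factor 1280/80 = 16
Step 5: 75 μL brought to 937.5 μL → factor 937.5/75 = 12.5
Overall dilution factor = 4 × 10 × 3 × 16 × 12.5 = 24000
Final = 2.50 mM / 24000 = 0.0001042 mM = 0.104 μM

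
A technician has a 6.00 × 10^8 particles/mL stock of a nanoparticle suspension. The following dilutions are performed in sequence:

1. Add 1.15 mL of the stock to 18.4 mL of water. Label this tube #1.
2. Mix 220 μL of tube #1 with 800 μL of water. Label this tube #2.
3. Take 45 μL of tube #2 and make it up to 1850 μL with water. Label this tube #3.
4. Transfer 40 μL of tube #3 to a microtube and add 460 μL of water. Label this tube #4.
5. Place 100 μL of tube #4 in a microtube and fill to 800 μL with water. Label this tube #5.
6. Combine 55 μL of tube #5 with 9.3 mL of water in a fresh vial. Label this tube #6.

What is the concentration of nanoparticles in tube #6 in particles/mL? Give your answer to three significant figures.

Step 1: 1.15 mL + 18.4 mL = 19.55 mL total → factor 19.55/1.15 = 17
Step 2: 220 μL + 800 μL = 1020 μL total → factor 1020/220 = 4.6364
Step 3: 45 μL brought to 1850 μL → factor 1850/45 = 41.111
Step 4: 40 μL + 460 μL = 500 μL total → factor 500/40 = 12.5
Step 5: 100 μL brought to 800 μL → factor 800/100 = 8
Step 6: 55 μL + 9.3 mL = 9355 μL total → factor 9355/55 = 170.09
Overall dilution factor = 17 × 4.6364 × 41.111 × 12.5 × 8 × 170.09 = 5.5115 × 10^7
Final = 6.00 × 10^8 particles/mL / 5.5115 × 10^7 = 10.9 particles/mL

10.9 particles/mL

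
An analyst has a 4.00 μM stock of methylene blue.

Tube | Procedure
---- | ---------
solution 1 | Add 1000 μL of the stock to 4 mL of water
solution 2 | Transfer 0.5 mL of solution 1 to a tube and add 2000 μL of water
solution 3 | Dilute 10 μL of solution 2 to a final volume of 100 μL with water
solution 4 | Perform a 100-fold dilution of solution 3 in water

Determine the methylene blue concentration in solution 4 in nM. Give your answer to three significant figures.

Step 1: 1000 μL + 4 mL = 5000 μL total → factor 5000/1000 = 5
Step 2: 0.5 mL + 2000 μL = 2.5 mL total → factor 2.5/0.5 = 5
Step 3: 10 μL brought to 100 μL → factor 100/10 = 10
Step 4: 100-fold → factor 100
Overall dilution factor = 5 × 5 × 10 × 100 = 25000
Final = 4.00 μM / 25000 = 0.0001600 μM = 0.160 nM

0.160 nM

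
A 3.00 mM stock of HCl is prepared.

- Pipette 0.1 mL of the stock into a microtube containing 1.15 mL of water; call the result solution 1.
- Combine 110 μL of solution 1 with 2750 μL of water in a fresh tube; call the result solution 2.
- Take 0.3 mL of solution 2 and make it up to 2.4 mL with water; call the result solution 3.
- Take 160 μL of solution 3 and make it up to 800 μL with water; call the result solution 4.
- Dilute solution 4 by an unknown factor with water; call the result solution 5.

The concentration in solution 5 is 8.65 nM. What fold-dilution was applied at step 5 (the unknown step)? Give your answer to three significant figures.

Step 1: 0.1 mL + 1.15 mL = 1.25 mL total → factor 1.25/0.1 = 12.5
Step 2: 110 μL + 2750 μL = 2860 μL total → factor 2860/110 = 26
Step 3: 0.3 mL brought to 2.4 mL → factor 2.4/0.3 = 8
Step 4: 160 μL brought to 800 μL → factor 800/160 = 5
Step 5: unknown factor x
Product of known-step factors = 13000
Overall factor = 3.00 mM / (8.65 nM) = 3.4682 × 10^5
x = 3.4682 × 10^5 / 13000 = 26.7

26.7-fold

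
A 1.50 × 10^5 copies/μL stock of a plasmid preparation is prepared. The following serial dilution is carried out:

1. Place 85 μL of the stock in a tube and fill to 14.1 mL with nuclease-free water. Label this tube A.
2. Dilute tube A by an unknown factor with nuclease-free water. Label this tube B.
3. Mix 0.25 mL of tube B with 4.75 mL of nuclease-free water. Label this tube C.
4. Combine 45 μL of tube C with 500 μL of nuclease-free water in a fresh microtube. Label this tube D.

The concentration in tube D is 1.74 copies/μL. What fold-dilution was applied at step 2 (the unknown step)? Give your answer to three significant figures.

2.15-fold

Step 1: 85 μL brought to 14.1 mL → factor 14100/85 = 165.88
Step 2: unknown factor x
Step 3: 0.25 mL + 4.75 mL = 5 mL total → factor 5/0.25 = 20
Step 4: 45 μL + 500 μL = 545 μL total → factor 545/45 = 12.111
Product of known-step factors = 40180
Overall factor = 1.50 × 10^5 copies/μL / (1.74 copies/μL) = 86207
x = 86207 / 40180 = 2.15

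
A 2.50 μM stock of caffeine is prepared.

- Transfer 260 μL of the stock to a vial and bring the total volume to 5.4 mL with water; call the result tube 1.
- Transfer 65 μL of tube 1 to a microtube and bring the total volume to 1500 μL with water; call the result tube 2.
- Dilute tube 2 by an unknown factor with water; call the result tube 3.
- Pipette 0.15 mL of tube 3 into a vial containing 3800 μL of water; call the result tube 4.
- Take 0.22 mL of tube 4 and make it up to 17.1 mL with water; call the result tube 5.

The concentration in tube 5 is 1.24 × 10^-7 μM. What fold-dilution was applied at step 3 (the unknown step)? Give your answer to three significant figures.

Step 1: 260 μL brought to 5.4 mL → factor 5400/260 = 20.769
Step 2: 65 μL brought to 1500 μL → factor 1500/65 = 23.077
Step 3: unknown factor x
Step 4: 0.15 mL + 3800 μL = 3.95 mL total → factor 3.95/0.15 = 26.333
Step 5: 0.22 mL brought to 17.1 mL → factor 17.1/0.22 = 77.727
Product of known-step factors = 9.8102 × 10^5
Overall factor = 2.50 μM / (1.24 × 10^-7 μM) = 2.0161 × 10^7
x = 2.0161 × 10^7 / 9.8102 × 10^5 = 20.6

20.6-fold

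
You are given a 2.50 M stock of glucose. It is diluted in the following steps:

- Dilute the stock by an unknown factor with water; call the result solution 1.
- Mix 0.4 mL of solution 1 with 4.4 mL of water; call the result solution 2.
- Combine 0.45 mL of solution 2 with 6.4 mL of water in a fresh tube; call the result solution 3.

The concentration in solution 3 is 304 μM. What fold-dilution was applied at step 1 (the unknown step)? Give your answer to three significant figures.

45.0-fold

Step 1: unknown factor x
Step 2: 0.4 mL + 4.4 mL = 4.8 mL total → factor 4.8/0.4 = 12
Step 3: 0.45 mL + 6.4 mL = 6.85 mL total → factor 6.85/0.45 = 15.222
Product of known-step factors = 182.67
Overall factor = 2.50 M / (304 μM) = 8223.7
x = 8223.7 / 182.67 = 45.0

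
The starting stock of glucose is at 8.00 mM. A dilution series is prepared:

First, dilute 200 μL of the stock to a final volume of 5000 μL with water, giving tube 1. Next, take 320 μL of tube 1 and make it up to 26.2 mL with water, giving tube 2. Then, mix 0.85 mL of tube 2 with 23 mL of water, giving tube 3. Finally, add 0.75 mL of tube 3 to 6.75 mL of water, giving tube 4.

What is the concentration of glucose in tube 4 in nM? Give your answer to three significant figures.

Step 1: 200 μL brought to 5000 μL → factor 5000/200 = 25
Step 2: 320 μL brought to 26.2 mL → factor 26200/320 = 81.875
Step 3: 0.85 mL + 23 mL = 23.85 mL total → factor 23.85/0.85 = 28.059
Step 4: 0.75 mL + 6.75 mL = 7.5 mL total → factor 7.5/0.75 = 10
Overall dilution factor = 25 × 81.875 × 28.059 × 10 = 5.7433 × 10^5
Final = 8.00 mM / 5.7433 × 10^5 = 1.393 × 10^-5 mM = 13.9 nM

13.9 nM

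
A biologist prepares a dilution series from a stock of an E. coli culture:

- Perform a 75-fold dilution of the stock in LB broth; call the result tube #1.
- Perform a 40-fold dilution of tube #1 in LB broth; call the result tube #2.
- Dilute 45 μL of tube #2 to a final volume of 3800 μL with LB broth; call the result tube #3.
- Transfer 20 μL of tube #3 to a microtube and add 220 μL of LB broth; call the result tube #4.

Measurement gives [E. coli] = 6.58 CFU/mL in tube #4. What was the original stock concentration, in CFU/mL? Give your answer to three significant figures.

Step 1: 75-fold → factor 75
Step 2: 40-fold → factor 40
Step 3: 45 μL brought to 3800 μL → factor 3800/45 = 84.444
Step 4: 20 μL + 220 μL = 240 μL total → factor 240/20 = 12
Overall dilution factor = 75 × 40 × 84.444 × 12 = 3.04 × 10^6
Stock = 6.58 CFU/mL × 3.04 × 10^6 = 2.00 × 10^7 CFU/mL

2.00 × 10^7 CFU/mL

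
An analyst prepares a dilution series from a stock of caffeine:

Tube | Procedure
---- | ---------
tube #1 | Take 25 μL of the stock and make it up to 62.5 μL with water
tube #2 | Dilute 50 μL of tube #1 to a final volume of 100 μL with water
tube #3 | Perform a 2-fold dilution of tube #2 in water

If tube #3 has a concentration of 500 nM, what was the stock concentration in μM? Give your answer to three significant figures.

Step 1: 25 μL brought to 62.5 μL → factor 62.5/25 = 2.5
Step 2: 50 μL brought to 100 μL → factor 100/50 = 2
Step 3: 2-fold → factor 2
Overall dilution factor = 2.5 × 2 × 2 = 10
Stock = 500 nM × 10 = 5000 nM = 5.00 μM

5.00 μM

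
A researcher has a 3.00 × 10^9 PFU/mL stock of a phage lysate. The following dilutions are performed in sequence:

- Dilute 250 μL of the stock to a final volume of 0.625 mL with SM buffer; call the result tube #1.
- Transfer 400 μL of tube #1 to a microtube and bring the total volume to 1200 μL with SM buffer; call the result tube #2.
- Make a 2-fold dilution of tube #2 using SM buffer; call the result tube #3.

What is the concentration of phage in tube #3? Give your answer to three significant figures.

2.00 × 10^8 PFU/mL

Step 1: 250 μL brought to 0.625 mL → factor 625/250 = 2.5
Step 2: 400 μL brought to 1200 μL → factor 1200/400 = 3
Step 3: 2-fold → factor 2
Dilution factor through tube #3 = 2.5 × 3 × 2 = 15
[tube #3] = 3.00 × 10^9 PFU/mL / 15 = 2.00 × 10^8 PFU/mL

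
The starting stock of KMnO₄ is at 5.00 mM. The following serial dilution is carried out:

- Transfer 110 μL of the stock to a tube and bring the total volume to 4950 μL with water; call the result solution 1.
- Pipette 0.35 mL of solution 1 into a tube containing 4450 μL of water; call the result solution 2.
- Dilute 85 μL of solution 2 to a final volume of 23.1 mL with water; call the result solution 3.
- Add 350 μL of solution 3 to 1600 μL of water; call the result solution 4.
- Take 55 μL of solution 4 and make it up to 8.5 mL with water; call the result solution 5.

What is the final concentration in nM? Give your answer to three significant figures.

Step 1: 110 μL brought to 4950 μL → factor 4950/110 = 45
Step 2: 0.35 mL + 4450 μL = 4.8 mL total → factor 4.8/0.35 = 13.714
Step 3: 85 μL brought to 23.1 mL → factor 23100/85 = 271.76
Step 4: 350 μL + 1600 μL = 1950 μL total → factor 1950/350 = 5.5714
Step 5: 55 μL brought to 8.5 mL → factor 8500/55 = 154.55
Overall dilution factor = 45 × 13.714 × 271.76 × 5.5714 × 154.55 = 1.4441 × 10^8
Final = 5.00 mM / 1.4441 × 10^8 = 3.462 × 10^-8 mM = 0.0346 nM

0.0346 nM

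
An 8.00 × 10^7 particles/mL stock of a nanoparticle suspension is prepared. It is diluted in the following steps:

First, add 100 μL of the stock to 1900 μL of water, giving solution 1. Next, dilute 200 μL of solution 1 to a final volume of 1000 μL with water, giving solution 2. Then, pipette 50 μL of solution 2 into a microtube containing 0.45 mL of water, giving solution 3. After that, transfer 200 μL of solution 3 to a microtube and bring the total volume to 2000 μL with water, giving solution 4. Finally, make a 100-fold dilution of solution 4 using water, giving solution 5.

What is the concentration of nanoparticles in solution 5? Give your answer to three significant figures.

Step 1: 100 μL + 1900 μL = 2000 μL total → factor 2000/100 = 20
Step 2: 200 μL brought to 1000 μL → factor 1000/200 = 5
Step 3: 50 μL + 0.45 mL = 500 μL total → factor 500/50 = 10
Step 4: 200 μL brought to 2000 μL → factor 2000/200 = 10
Step 5: 100-fold → factor 100
Overall dilution factor = 20 × 5 × 10 × 10 × 100 = 1 × 10^6
Final = 8.00 × 10^7 particles/mL / 1 × 10^6 = 80.0 particles/mL

80.0 particles/mL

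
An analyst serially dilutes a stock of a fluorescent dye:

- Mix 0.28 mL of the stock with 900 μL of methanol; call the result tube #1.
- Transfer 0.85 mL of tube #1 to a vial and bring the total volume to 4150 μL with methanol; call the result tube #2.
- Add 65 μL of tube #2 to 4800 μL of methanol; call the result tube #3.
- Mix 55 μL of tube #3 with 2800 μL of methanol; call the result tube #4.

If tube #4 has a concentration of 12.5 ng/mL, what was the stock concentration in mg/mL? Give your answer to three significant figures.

0.999 mg/mL

Step 1: 0.28 mL + 900 μL = 1.18 mL total → factor 1.18/0.28 = 4.2143
Step 2: 0.85 mL brought to 4150 μL → factor 4.15/0.85 = 4.8824
Step 3: 65 μL + 4800 μL = 4865 μL total → factor 4865/65 = 74.846
Step 4: 55 μL + 2800 μL = 2855 μL total → factor 2855/55 = 51.909
Overall dilution factor = 4.2143 × 4.8824 × 74.846 × 51.909 = 79940
Stock = 12.5 ng/mL × 79940 = 9.993 × 10^5 ng/mL = 0.999 mg/mL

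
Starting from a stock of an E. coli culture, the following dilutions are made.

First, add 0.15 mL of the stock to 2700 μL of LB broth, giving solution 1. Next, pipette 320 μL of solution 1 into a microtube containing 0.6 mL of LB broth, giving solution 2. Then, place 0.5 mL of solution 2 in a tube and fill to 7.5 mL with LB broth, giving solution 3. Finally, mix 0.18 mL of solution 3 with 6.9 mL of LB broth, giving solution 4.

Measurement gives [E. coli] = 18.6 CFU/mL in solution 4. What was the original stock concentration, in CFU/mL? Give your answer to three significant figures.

5.99 × 10^5 CFU/mL

Step 1: 0.15 mL + 2700 μL = 2.85 mL total → factor 2.85/0.15 = 19
Step 2: 320 μL + 0.6 mL = 920 μL total → factor 920/320 = 2.875
Step 3: 0.5 mL brought to 7.5 mL → factor 7.5/0.5 = 15
Step 4: 0.18 mL + 6.9 mL = 7.08 mL total → factor 7.08/0.18 = 39.333
Overall dilution factor = 19 × 2.875 × 15 × 39.333 = 32229
Stock = 18.6 CFU/mL × 32229 = 5.99 × 10^5 CFU/mL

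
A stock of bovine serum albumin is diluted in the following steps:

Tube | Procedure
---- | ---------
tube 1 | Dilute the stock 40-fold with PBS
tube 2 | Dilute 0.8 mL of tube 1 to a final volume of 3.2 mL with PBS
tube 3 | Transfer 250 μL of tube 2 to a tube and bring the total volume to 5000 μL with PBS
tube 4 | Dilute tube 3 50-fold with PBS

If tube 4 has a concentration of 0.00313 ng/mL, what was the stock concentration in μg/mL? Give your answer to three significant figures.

Step 1: 40-fold → factor 40
Step 2: 0.8 mL brought to 3.2 mL → factor 3.2/0.8 = 4
Step 3: 250 μL brought to 5000 μL → factor 5000/250 = 20
Step 4: 50-fold → factor 50
Overall dilution factor = 40 × 4 × 20 × 50 = 1.6 × 10^5
Stock = 0.00313 ng/mL × 1.6 × 10^5 = 500.8 ng/mL = 0.501 μg/mL

0.501 μg/mL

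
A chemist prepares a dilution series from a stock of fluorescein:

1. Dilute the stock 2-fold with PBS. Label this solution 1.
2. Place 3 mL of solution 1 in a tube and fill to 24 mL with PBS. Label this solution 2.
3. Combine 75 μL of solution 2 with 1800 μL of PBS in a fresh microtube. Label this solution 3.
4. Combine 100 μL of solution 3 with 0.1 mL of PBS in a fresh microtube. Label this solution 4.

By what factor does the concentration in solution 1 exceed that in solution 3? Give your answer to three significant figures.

200

Step 1: 2-fold → factor 2
Step 2: 3 mL brought to 24 mL → factor 24/3 = 8
Step 3: 75 μL + 1800 μL = 1875 μL total → factor 1875/75 = 25
Dilution factor to solution 1 = 2; to solution 3 = 400
[solution 1]/[solution 3] = (factor to solution 3)/(factor to solution 1) = 400/2 = 200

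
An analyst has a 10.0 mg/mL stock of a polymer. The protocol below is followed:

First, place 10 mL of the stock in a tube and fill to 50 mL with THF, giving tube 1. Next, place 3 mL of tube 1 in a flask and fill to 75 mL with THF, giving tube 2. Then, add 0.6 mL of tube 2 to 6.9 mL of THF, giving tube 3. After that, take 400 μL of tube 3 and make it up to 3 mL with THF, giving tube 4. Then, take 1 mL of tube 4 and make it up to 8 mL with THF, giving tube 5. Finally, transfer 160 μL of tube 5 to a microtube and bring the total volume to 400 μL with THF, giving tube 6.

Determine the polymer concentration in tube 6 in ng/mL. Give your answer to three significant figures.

Step 1: 10 mL brought to 50 mL → factor 50/10 = 5
Step 2: 3 mL brought to 75 mL → factor 75/3 = 25
Step 3: 0.6 mL + 6.9 mL = 7.5 mL total → factor 7.5/0.6 = 12.5
Step 4: 400 μL brought to 3 mL → factor 3000/400 = 7.5
Step 5: 1 mL brought to 8 mL → factor 8/1 = 8
Step 6: 160 μL brought to 400 μL → factor 400/160 = 2.5
Overall dilution factor = 5 × 25 × 12.5 × 7.5 × 8 × 2.5 = 2.3438 × 10^5
Final = 10.0 mg/mL / 2.3438 × 10^5 = 4.267 × 10^-5 mg/mL = 42.7 ng/mL

42.7 ng/mL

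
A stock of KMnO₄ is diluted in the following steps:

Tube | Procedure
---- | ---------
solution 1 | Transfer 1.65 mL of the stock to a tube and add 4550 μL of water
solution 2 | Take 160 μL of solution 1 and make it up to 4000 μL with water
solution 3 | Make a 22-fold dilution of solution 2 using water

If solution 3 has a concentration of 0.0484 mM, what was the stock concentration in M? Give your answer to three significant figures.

Step 1: 1.65 mL + 4550 μL = 6.2 mL total → factor 6.2/1.65 = 3.7576
Step 2: 160 μL brought to 4000 μL → factor 4000/160 = 25
Step 3: 22-fold → factor 22
Overall dilution factor = 3.7576 × 25 × 22 = 2066.7
Stock = 0.0484 mM × 2066.7 = 100.0 mM = 0.100 M

0.100 M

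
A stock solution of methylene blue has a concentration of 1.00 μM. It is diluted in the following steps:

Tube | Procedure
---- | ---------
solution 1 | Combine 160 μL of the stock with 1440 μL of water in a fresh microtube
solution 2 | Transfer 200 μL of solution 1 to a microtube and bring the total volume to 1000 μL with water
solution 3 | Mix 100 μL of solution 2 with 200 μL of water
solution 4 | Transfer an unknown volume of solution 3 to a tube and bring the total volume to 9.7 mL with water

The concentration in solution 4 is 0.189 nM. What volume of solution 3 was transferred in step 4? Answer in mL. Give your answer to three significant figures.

0.275 mL

Step 1: 160 μL + 1440 μL = 1600 μL total → factor 1600/160 = 10
Step 2: 200 μL brought to 1000 μL → factor 1000/200 = 5
Step 3: 100 μL + 200 μL = 300 μL total → factor 300/100 = 3
Step 4: v brought to 9.7 mL → factor = 9.7 mL/v
Product of known-step factors = 150
Overall factor = 1.00 μM / (0.189 nM) = 5291
Step-4 factor = 5291 / 150 = 35.273
v = 9.7 mL / 35.273 = 0.275 mL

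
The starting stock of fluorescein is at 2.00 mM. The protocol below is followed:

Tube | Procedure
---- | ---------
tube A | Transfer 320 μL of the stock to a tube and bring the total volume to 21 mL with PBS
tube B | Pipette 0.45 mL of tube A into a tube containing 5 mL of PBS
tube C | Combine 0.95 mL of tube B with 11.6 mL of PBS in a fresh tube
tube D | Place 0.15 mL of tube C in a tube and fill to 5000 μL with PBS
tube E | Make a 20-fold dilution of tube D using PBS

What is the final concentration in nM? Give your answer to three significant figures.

0.286 nM

Step 1: 320 μL brought to 21 mL → factor 21000/320 = 65.625
Step 2: 0.45 mL + 5 mL = 5.45 mL total → factor 5.45/0.45 = 12.111
Step 3: 0.95 mL + 11.6 mL = 12.55 mL total → factor 12.55/0.95 = 13.211
Step 4: 0.15 mL brought to 5000 μL → factor 5/0.15 = 33.333
Step 5: 20-fold → factor 20
Overall dilution factor = 65.625 × 12.111 × 13.211 × 33.333 × 20 = 6.9997 × 10^6
Final = 2.00 mM / 6.9997 × 10^6 = 2.857 × 10^-7 mM = 0.286 nM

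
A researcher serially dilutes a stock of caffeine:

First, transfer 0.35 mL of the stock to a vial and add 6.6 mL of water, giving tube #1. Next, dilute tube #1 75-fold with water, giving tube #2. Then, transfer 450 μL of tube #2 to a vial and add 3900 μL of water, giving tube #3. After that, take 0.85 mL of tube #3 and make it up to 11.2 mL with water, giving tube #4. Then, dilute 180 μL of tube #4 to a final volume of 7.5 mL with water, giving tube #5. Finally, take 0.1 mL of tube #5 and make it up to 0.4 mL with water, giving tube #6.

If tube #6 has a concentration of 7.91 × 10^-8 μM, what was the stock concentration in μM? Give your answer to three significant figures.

2.50 μM

Step 1: 0.35 mL + 6.6 mL = 6.95 mL total → factor 6.95/0.35 = 19.857
Step 2: 75-fold → factor 75
Step 3: 450 μL + 3900 μL = 4350 μL total → factor 4350/450 = 9.6667
Step 4: 0.85 mL brought to 11.2 mL → factor 11.2/0.85 = 13.176
Step 5: 180 μL brought to 7.5 mL → factor 7500/180 = 41.667
Step 6: 0.1 mL brought to 0.4 mL → factor 0.4/0.1 = 4
Overall dilution factor = 19.857 × 75 × 9.6667 × 13.176 × 41.667 × 4 = 3.1616 × 10^7
Stock = 7.91 × 10^-8 μM × 3.1616 × 10^7 = 2.50 μM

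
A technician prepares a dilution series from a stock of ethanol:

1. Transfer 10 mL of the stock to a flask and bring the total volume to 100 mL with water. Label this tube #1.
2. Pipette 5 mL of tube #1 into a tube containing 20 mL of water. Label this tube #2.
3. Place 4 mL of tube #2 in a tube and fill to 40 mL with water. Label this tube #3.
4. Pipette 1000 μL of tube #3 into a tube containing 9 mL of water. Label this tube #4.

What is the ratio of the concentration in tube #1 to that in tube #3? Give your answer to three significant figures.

50.0

Step 1: 10 mL brought to 100 mL → factor 100/10 = 10
Step 2: 5 mL + 20 mL = 25 mL total → factor 25/5 = 5
Step 3: 4 mL brought to 40 mL → factor 40/4 = 10
Dilution factor to tube #1 = 10; to tube #3 = 500
[tube #1]/[tube #3] = (factor to tube #3)/(factor to tube #1) = 500/10 = 50.0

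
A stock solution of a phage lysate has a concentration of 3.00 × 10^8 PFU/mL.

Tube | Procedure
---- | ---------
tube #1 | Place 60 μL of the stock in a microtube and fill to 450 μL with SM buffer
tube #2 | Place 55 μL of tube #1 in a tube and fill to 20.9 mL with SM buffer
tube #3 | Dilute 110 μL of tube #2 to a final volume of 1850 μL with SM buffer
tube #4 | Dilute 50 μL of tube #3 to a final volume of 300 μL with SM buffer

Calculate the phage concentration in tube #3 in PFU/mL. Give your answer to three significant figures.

Step 1: 60 μL brought to 450 μL → factor 450/60 = 7.5
Step 2: 55 μL brought to 20.9 mL → factor 20900/55 = 380
Step 3: 110 μL brought to 1850 μL → factor 1850/110 = 16.818
Dilution factor through tube #3 = 7.5 × 380 × 16.818 = 47932
[tube #3] = 3.00 × 10^8 PFU/mL / 47932 = 6.26 × 10^3 PFU/mL

6.26 × 10^3 PFU/mL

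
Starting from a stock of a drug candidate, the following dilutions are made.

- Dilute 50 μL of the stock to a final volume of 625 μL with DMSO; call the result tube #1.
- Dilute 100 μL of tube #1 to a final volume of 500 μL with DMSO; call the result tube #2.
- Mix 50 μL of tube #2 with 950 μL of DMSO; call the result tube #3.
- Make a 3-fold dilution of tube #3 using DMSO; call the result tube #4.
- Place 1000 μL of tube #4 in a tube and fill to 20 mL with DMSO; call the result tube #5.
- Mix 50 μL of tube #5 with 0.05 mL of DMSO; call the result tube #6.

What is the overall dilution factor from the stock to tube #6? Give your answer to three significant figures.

1.50 × 10^5

Step 1: 50 μL brought to 625 μL → factor 625/50 = 12.5
Step 2: 100 μL brought to 500 μL → factor 500/100 = 5
Step 3: 50 μL + 950 μL = 1000 μL total → factor 1000/50 = 20
Step 4: 3-fold → factor 3
Step 5: 1000 μL brought to 20 mL → factor 20000/1000 = 20
Step 6: 50 μL + 0.05 mL = 100 μL total → factor 100/50 = 2
Overall dilution factor = 12.5 × 5 × 20 × 3 × 20 × 2 = 1.5 × 10^5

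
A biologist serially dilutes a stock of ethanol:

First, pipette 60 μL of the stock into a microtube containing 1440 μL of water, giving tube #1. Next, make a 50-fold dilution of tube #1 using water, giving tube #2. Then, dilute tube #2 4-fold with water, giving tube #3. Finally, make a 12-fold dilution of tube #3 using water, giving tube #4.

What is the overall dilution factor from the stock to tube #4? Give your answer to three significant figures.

6.00 × 10^4

Step 1: 60 μL + 1440 μL = 1500 μL total → factor 1500/60 = 25
Step 2: 50-fold → factor 50
Step 3: 4-fold → factor 4
Step 4: 12-fold → factor 12
Overall dilution factor = 25 × 50 × 4 × 12 = 60000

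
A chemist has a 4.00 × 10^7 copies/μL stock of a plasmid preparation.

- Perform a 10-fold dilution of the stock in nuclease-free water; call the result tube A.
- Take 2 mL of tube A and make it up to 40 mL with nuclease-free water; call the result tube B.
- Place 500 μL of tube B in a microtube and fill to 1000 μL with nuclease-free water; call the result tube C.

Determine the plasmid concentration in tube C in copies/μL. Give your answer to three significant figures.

Step 1: 10-fold → factor 10
Step 2: 2 mL brought to 40 mL → factor 40/2 = 20
Step 3: 500 μL brought to 1000 μL → factor 1000/500 = 2
Overall dilution factor = 10 × 20 × 2 = 400
Final = 4.00 × 10^7 copies/μL / 400 = 1.00 × 10^5 copies/μL

1.00 × 10^5 copies/μL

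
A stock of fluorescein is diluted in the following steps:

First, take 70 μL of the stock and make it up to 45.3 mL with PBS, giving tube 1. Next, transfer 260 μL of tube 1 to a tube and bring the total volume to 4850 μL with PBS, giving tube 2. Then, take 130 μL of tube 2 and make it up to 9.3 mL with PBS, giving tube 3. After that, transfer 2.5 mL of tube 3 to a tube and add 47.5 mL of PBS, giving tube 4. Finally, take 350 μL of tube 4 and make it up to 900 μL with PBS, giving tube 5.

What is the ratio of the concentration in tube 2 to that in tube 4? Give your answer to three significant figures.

Step 1: 70 μL brought to 45.3 mL → factor 45300/70 = 647.14
Step 2: 260 μL brought to 4850 μL → factor 4850/260 = 18.654
Step 3: 130 μL brought to 9.3 mL → factor 9300/130 = 71.538
Step 4: 2.5 mL + 47.5 mL = 50 mL total → factor 50/2.5 = 20
Dilution factor to tube 2 = 12072; to tube 4 = 1.7272 × 10^7
[tube 2]/[tube 4] = (factor to tube 4)/(factor to tube 2) = 1.7272 × 10^7/12072 = 1.43 × 10^3

1.43 × 10^3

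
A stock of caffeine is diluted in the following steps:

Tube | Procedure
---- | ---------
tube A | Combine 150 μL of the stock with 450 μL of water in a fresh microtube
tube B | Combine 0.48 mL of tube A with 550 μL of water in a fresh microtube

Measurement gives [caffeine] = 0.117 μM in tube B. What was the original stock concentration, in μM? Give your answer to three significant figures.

1.00 μM

Step 1: 150 μL + 450 μL = 600 μL total → factor 600/150 = 4
Step 2: 0.48 mL + 550 μL = 1.03 mL total → factor 1.03/0.48 = 2.1458
Overall dilution factor = 4 × 2.1458 = 8.5833
Stock = 0.117 μM × 8.5833 = 1.00 μM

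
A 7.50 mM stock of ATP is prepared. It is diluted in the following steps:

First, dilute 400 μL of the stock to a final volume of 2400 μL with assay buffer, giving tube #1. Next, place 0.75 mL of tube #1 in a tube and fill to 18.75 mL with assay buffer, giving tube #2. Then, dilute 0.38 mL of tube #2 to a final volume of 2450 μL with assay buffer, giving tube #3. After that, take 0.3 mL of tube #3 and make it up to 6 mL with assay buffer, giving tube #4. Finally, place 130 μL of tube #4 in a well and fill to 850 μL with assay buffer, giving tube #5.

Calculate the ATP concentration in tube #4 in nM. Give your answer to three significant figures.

Step 1: 400 μL brought to 2400 μL → factor 2400/400 = 6
Step 2: 0.75 mL brought to 18.75 mL → factor 18.75/0.75 = 25
Step 3: 0.38 mL brought to 2450 μL → factor 2.45/0.38 = 6.4474
Step 4: 0.3 mL brought to 6 mL → factor 6/0.3 = 20
Dilution factor through tube #4 = 6 × 25 × 6.4474 × 20 = 19342
[tube #4] = 7.50 mM / 19342 = 0.0003878 mM = 388 nM

388 nM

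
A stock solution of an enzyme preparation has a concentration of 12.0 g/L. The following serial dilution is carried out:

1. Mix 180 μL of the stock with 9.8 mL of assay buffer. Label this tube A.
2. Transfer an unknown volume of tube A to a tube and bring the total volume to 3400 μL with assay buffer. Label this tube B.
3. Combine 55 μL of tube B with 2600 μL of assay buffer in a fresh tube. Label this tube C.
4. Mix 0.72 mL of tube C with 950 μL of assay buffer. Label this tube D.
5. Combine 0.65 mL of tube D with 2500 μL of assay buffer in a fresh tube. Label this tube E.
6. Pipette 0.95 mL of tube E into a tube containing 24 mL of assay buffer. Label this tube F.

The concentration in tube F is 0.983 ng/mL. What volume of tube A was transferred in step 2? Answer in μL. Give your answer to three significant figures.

220 μL

Step 1: 180 μL + 9.8 mL = 9980 μL total → factor 9980/180 = 55.444
Step 2: v brought to 3400 μL → factor = 3400 μL/v
Step 3: 55 μL + 2600 μL = 2655 μL total → factor 2655/55 = 48.273
Step 4: 0.72 mL + 950 μL = 1.67 mL total → factor 1.67/0.72 = 2.3194
Step 5: 0.65 mL + 2500 μL = 3.15 mL total → factor 3.15/0.65 = 4.8462
Step 6: 0.95 mL + 24 mL = 24.95 mL total → factor 24.95/0.95 = 26.263
Product of known-step factors = 7.9011 × 10^5
Overall factor = 12.0 g/L / (0.983 ng/mL) = 1.2208 × 10^7
Step-2 factor = 1.2208 × 10^7 / 7.9011 × 10^5 = 15.45
v = 3400 μL / 15.45 = 220 μL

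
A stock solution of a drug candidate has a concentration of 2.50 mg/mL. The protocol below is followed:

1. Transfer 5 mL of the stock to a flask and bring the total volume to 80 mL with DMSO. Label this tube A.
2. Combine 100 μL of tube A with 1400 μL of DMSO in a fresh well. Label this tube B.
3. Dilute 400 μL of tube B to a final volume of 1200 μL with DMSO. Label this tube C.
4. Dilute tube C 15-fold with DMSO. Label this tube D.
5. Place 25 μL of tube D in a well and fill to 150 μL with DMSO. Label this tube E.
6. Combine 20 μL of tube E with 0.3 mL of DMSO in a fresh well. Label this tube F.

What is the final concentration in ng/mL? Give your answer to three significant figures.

Step 1: 5 mL brought to 80 mL → factor 80/5 = 16
Step 2: 100 μL + 1400 μL = 1500 μL total → factor 1500/100 = 15
Step 3: 400 μL brought to 1200 μL → factor 1200/400 = 3
Step 4: 15-fold → factor 15
Step 5: 25 μL brought to 150 μL → factor 150/25 = 6
Step 6: 20 μL + 0.3 mL = 320 μL total → factor 320/20 = 16
Overall dilution factor = 16 × 15 × 3 × 15 × 6 × 16 = 1.0368 × 10^6
Final = 2.50 mg/mL / 1.0368 × 10^6 = 2.411 × 10^-6 mg/mL = 2.41 ng/mL

2.41 ng/mL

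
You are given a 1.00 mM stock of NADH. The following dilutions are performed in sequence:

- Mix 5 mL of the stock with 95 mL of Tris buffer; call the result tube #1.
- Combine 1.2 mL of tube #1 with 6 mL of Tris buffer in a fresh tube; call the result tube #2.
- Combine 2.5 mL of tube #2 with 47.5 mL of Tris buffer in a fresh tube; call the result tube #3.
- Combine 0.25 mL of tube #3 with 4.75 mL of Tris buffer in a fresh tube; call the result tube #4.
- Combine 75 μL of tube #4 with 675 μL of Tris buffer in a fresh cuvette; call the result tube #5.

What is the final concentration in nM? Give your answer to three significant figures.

2.08 nM

Step 1: 5 mL + 95 mL = 100 mL total → factor 100/5 = 20
Step 2: 1.2 mL + 6 mL = 7.2 mL total → factor 7.2/1.2 = 6
Step 3: 2.5 mL + 47.5 mL = 50 mL total → factor 50/2.5 = 20
Step 4: 0.25 mL + 4.75 mL = 5 mL total → factor 5/0.25 = 20
Step 5: 75 μL + 675 μL = 750 μL total → factor 750/75 = 10
Overall dilution factor = 20 × 6 × 20 × 20 × 10 = 4.8 × 10^5
Final = 1.00 mM / 4.8 × 10^5 = 2.083 × 10^-6 mM = 2.08 nM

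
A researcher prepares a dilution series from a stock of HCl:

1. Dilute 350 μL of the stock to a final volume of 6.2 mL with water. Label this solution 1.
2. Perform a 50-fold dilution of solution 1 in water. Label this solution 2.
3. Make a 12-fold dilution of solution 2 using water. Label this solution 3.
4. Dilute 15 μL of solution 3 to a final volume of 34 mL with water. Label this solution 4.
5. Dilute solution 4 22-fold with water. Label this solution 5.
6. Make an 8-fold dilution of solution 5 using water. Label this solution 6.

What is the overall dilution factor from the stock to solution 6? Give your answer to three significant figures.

4.24 × 10^9

Step 1: 350 μL brought to 6.2 mL → factor 6200/350 = 17.714
Step 2: 50-fold → factor 50
Step 3: 12-fold → factor 12
Step 4: 15 μL brought to 34 mL → factor 34000/15 = 2266.7
Step 5: 22-fold → factor 22
Step 6: 8-fold → factor 8
Overall dilution factor = 17.714 × 50 × 12 × 2266.7 × 22 × 8 = 4.2401 × 10^9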